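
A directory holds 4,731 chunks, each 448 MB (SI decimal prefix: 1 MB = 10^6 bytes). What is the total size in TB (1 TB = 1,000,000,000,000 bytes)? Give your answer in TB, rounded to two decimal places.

Total = 4,731 × 448 MB = 2,119,488 MB
= 2,119,488 × 1,000,000 bytes = 2,119,488,000,000 bytes
1 TB = 1,000,000,000,000 bytes
2,119,488,000,000 / 1,000,000,000,000 = 2.12 TB

2.12 TB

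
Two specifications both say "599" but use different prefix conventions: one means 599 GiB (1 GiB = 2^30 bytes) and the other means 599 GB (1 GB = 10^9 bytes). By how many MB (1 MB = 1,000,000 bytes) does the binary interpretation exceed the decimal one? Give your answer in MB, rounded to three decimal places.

599 GiB = 599 × 1,073,741,824 = 643,171,352,576 bytes
599 GB = 599 × 1,000,000,000 = 599,000,000,000 bytes
difference = 44,171,352,576 bytes
44,171,352,576 / 1,000,000 = 44,171.353 MB

44,171.353 MB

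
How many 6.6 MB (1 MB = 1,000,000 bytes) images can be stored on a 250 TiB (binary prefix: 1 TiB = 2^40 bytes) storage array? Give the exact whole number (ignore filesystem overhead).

Capacity: 250 TiB = 274,877,906,944,000 bytes
Per item: 6.6 MB = 6,600,000 bytes
⌊274,877,906,944,000 / 6,600,000⌋ = 41,648,167

41,648,167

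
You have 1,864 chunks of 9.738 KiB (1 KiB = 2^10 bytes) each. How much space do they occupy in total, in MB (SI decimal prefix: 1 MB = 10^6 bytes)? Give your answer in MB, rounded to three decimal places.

Total = 1,864 × 9.738 KiB = 18151.632 KiB
= 18151.632 × 1,024 bytes = 18,587,271.168 bytes
1 MB = 1,000,000 bytes
18,587,271.168 / 1,000,000 = 18.587 MB

18.587 MB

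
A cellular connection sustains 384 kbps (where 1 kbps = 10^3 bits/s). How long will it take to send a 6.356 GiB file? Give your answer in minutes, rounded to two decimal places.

6.356 GiB = 6,824,703,033.344 bytes = 54,597,624,266.752 bits
384 kbps = 384,000 bits/s
time = 54,597,624,266.752 / 384,000 = 142,181.313 s
142,181.313 s / 60 = 2,369.69 minutes

2,369.69 minutes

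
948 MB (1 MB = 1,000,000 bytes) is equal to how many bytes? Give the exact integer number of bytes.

948,000,000 bytes

948 × 1,000,000 = 948,000,000 bytes  (1 MB = 10^6 bytes)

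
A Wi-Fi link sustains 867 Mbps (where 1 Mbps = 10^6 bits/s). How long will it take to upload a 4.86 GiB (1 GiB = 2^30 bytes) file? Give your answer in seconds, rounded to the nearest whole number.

48 seconds

4.86 GiB = 5,218,385,264.64 bytes = 41,747,082,117.12 bits
867 Mbps = 867,000,000 bits/s
time = 41,747,082,117.12 / 867,000,000 = 48 s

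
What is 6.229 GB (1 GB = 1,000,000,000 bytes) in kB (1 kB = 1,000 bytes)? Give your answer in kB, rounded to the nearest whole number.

6.229 GB × 1,000,000,000 bytes/GB = 6,229,000,000 bytes
1 kB = 10^3 bytes = 1,000 bytes
6,229,000,000 / 1,000 = 6,229,000 kB

6,229,000 kB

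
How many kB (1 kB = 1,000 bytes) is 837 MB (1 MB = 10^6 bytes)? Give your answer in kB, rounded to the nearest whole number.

837 MB × 1,000,000 bytes/MB = 837,000,000 bytes
1 kB = 1,000 bytes
837,000,000 / 1,000 = 837,000 kB

837,000 kB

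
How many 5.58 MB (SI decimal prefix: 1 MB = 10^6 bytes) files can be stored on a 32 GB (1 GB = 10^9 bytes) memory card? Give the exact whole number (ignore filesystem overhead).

5,734

Capacity: 32 GB = 32,000,000,000 bytes
Per item: 5.58 MB = 5,580,000 bytes
⌊32,000,000,000 / 5,580,000⌋ = 5,734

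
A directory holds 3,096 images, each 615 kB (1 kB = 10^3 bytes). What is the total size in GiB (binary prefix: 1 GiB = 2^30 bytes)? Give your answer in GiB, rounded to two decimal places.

1.77 GiB

Total = 3,096 × 615 kB = 1,904,040 kB
= 1,904,040 × 1,000 bytes = 1,904,040,000 bytes
1 GiB = 1,073,741,824 bytes
1,904,040,000 / 1,073,741,824 = 1.77 GiB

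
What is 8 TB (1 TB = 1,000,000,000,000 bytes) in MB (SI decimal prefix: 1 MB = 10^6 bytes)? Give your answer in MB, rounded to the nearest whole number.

8,000,000 MB

8 TB × 1,000,000,000,000 bytes/TB = 8,000,000,000,000 bytes
1 MB = 10^6 bytes = 1,000,000 bytes
8,000,000,000,000 / 1,000,000 = 8,000,000 MB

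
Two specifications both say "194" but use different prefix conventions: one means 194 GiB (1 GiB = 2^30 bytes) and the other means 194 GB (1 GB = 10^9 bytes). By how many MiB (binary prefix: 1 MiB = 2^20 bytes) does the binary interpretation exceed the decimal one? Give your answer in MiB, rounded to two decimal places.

194 GiB = 194 × 1,073,741,824 = 208,305,913,856 bytes
194 GB = 194 × 1,000,000,000 = 194,000,000,000 bytes
difference = 14,305,913,856 bytes
14,305,913,856 / 1,048,576 = 13,643.18 MiB

13,643.18 MiB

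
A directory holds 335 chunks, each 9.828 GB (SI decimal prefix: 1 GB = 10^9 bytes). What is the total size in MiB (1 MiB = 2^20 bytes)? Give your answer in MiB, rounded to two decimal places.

3,139,858.25 MiB

Total = 335 × 9.828 GB = 3292.38 GB
= 3292.38 × 1,000,000,000 bytes = 3,292,380,000,000 bytes
1 MiB = 1,048,576 bytes
3,292,380,000,000 / 1,048,576 = 3,139,858.25 MiB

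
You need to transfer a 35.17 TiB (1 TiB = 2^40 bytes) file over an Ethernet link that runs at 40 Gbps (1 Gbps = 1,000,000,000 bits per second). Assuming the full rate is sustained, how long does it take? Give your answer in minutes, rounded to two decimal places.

128.90 minutes

35.17 TiB = 38,669,823,948,881.92 bytes = 309,358,591,591,055.36 bits
40 Gbps = 40,000,000,000 bits/s
time = 309,358,591,591,055.36 / 40,000,000,000 = 7,733.965 s
7,733.965 s / 60 = 128.90 minutes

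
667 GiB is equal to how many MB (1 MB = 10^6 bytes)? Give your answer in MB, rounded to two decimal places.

716,185.80 MB

667 GiB = 667 × 2^30 bytes = 716,185,796,608 bytes
1 MB = 10^6 bytes = 1,000,000 bytes
716,185,796,608 / 1,000,000 = 716,185.80 MB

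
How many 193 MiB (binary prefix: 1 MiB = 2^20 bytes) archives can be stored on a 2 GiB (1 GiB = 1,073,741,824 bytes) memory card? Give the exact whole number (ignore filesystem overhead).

Capacity: 2 GiB = 2,147,483,648 bytes
Per item: 193 MiB = 202,375,168 bytes
⌊2,147,483,648 / 202,375,168⌋ = 10

10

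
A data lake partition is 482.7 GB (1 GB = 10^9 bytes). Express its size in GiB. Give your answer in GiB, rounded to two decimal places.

449.55 GiB

482.7 GB = 482.7 × 10^9 bytes = 482,700,000,000 bytes
1 GiB = 2^30 bytes = 1,073,741,824 bytes
482,700,000,000 / 1,073,741,824 = 449.55 GiB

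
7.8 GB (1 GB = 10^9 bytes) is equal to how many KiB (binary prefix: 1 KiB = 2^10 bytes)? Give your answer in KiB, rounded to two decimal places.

7,617,187.50 KiB

7.8 GB × 1,000,000,000 bytes/GB = 7,800,000,000 bytes
1 KiB = 1,024 bytes
7,800,000,000 / 1,024 = 7,617,187.50 KiB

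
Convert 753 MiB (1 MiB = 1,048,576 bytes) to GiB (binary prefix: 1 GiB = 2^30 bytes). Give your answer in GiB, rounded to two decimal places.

0.74 GiB

753 MiB = 753 × 2^20 bytes = 789,577,728 bytes
1 GiB = 1,073,741,824 bytes
789,577,728 / 1,073,741,824 = 0.74 GiB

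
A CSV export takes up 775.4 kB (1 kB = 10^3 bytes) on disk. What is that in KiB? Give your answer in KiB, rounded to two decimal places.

757.23 KiB

775.4 kB = 775.4 × 10^3 bytes = 775,400 bytes
1 KiB = 1,024 bytes
775,400 / 1,024 = 757.23 KiB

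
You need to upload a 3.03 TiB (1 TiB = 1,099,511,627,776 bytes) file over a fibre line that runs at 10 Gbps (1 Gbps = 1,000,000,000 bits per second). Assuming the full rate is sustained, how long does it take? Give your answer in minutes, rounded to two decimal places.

3.03 TiB = 3,331,520,232,161.28 bytes = 26,652,161,857,290.24 bits
10 Gbps = 10,000,000,000 bits/s
time = 26,652,161,857,290.24 / 10,000,000,000 = 2,665.216 s
2,665.216 s / 60 = 44.42 minutes

44.42 minutes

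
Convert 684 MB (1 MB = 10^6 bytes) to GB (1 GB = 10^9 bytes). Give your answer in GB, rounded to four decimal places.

0.6840 GB

684 MB = 684 × 10^6 bytes = 684,000,000 bytes
1 GB = 10^9 bytes = 1,000,000,000 bytes
684,000,000 / 1,000,000,000 = 0.6840 GB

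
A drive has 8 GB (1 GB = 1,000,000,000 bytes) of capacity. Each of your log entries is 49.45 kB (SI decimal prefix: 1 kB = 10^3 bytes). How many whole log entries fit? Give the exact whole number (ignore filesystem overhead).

Capacity: 8 GB = 8,000,000,000 bytes
Per item: 49.45 kB = 49,450 bytes
⌊8,000,000,000 / 49,450⌋ = 161,779

161,779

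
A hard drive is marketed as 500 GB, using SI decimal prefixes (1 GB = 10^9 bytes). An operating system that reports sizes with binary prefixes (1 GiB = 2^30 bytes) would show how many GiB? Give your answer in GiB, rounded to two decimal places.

465.66 GiB

500 GB = 500 × 10^9 bytes = 500,000,000,000 bytes
1 GiB = 2^30 bytes = 1,073,741,824 bytes
500,000,000,000 / 1,073,741,824 = 465.66 GiB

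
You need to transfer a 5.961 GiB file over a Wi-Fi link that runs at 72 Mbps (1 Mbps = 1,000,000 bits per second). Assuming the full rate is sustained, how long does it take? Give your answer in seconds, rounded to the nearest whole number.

5.961 GiB = 6,400,575,012.864 bytes = 51,204,600,102.912 bits
72 Mbps = 72,000,000 bits/s
time = 51,204,600,102.912 / 72,000,000 = 711 s

711 seconds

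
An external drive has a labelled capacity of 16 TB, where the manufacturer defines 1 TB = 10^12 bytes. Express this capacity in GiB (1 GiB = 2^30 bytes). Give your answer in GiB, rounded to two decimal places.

16 TB = 16 × 10^12 bytes = 16,000,000,000,000 bytes
1 GiB = 1,073,741,824 bytes
16,000,000,000,000 / 1,073,741,824 = 14,901.16 GiB

14,901.16 GiB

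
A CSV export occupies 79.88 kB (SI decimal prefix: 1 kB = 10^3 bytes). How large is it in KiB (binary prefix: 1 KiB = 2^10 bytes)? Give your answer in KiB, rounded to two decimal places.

79.88 kB = 79.88 × 10^3 bytes = 79,880 bytes
1 KiB = 1,024 bytes
79,880 / 1,024 = 78.01 KiB

78.01 KiB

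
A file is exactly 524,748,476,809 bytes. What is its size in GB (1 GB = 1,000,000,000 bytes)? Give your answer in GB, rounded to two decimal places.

524,748,476,809 bytes given.
1 GB = 10^9 bytes = 1,000,000,000 bytes
524,748,476,809 / 1,000,000,000 = 524.75 GB

524.75 GB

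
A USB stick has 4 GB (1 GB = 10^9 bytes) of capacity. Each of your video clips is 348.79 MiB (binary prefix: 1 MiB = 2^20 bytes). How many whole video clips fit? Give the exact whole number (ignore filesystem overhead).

10

Capacity: 4 GB = 4,000,000,000 bytes
Per item: 348.79 MiB = 365,732,823.04 bytes
⌊4,000,000,000 / 365,732,823.04⌋ = 10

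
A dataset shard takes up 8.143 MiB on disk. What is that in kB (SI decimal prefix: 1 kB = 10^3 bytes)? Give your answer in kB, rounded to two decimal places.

8.143 MiB × 1,048,576 bytes/MiB = 8,538,554.368 bytes
1 kB = 1,000 bytes
8,538,554.368 / 1,000 = 8,538.55 kB

8,538.55 kB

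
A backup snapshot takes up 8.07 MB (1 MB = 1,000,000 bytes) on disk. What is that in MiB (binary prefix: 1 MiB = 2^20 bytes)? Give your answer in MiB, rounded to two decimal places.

8.07 MB × 1,000,000 bytes/MB = 8,070,000 bytes
1 MiB = 1,048,576 bytes
8,070,000 / 1,048,576 = 7.70 MiB

7.70 MiB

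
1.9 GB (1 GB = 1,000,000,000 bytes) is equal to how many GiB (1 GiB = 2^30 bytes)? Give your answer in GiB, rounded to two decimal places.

1.77 GiB

1.9 GB × 1,000,000,000 bytes/GB = 1,900,000,000 bytes
1 GiB = 1,073,741,824 bytes
1,900,000,000 / 1,073,741,824 = 1.77 GiB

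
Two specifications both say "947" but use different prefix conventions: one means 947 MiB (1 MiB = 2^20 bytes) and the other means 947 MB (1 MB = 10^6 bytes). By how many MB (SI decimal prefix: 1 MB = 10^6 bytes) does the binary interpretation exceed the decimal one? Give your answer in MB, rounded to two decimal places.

947 MiB = 947 × 1,048,576 = 993,001,472 bytes
947 MB = 947 × 1,000,000 = 947,000,000 bytes
difference = 46,001,472 bytes
46,001,472 / 1,000,000 = 46.00 MB

46.00 MB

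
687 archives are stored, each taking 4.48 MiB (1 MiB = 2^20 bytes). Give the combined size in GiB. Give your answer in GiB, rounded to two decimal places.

Total = 687 × 4.48 MiB = 3077.76 MiB
= 3077.76 × 1,048,576 bytes = 3,227,265,269.76 bytes
1 GiB = 1,073,741,824 bytes
3,227,265,269.76 / 1,073,741,824 = 3.01 GiB

3.01 GiB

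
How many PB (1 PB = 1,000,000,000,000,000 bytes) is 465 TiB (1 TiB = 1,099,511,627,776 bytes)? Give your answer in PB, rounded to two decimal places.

465 TiB = 465 × 2^40 bytes = 511,272,906,915,840 bytes
1 PB = 10^15 bytes = 1,000,000,000,000,000 bytes
511,272,906,915,840 / 1,000,000,000,000,000 = 0.51 PB

0.51 PB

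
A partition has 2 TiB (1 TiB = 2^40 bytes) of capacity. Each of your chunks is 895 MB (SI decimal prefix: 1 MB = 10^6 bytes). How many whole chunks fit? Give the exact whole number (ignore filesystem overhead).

Capacity: 2 TiB = 2,199,023,255,552 bytes
Per item: 895 MB = 895,000,000 bytes
⌊2,199,023,255,552 / 895,000,000⌋ = 2,457

2,457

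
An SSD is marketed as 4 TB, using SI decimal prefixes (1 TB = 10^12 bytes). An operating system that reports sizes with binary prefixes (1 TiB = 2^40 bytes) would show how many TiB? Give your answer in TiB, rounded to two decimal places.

4 TB × 1,000,000,000,000 bytes/TB = 4,000,000,000,000 bytes
1 TiB = 2^40 bytes = 1,099,511,627,776 bytes
4,000,000,000,000 / 1,099,511,627,776 = 3.64 TiB

3.64 TiB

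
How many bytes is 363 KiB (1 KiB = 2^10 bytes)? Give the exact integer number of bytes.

371,712 bytes

363 × 1,024 = 371,712 bytes  (1 KiB = 2^10 bytes)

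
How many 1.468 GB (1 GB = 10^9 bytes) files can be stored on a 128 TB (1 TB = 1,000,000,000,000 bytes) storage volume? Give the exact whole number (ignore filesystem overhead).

87,193

Capacity: 128 TB = 128,000,000,000,000 bytes
Per item: 1.468 GB = 1,468,000,000 bytes
⌊128,000,000,000,000 / 1,468,000,000⌋ = 87,193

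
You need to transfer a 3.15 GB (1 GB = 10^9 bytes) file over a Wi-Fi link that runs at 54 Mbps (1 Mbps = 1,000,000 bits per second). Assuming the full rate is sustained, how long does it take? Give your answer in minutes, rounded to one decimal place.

7.8 minutes

3.15 GB = 3,150,000,000 bytes = 25,200,000,000 bits
54 Mbps = 54,000,000 bits/s
time = 25,200,000,000 / 54,000,000 = 466.67 s
466.67 s / 60 = 7.8 minutes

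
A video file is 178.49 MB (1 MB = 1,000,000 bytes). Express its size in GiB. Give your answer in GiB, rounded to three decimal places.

178.49 MB = 178.49 × 10^6 bytes = 178,490,000 bytes
1 GiB = 2^30 bytes = 1,073,741,824 bytes
178,490,000 / 1,073,741,824 = 0.166 GiB

0.166 GiB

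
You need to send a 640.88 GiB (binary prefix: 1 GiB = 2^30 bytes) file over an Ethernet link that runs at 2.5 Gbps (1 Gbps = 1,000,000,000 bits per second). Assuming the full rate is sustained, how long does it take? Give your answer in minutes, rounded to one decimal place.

36.7 minutes

640.88 GiB = 688,139,660,165.12 bytes = 5,505,117,281,320.96 bits
2.5 Gbps = 2,500,000,000 bits/s
time = 5,505,117,281,320.96 / 2,500,000,000 = 2,202.05 s
2,202.05 s / 60 = 36.7 minutes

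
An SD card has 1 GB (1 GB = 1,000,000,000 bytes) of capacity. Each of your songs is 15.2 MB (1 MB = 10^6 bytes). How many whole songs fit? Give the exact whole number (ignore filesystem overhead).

65

Capacity: 1 GB = 1,000,000,000 bytes
Per item: 15.2 MB = 15,200,000 bytes
⌊1,000,000,000 / 15,200,000⌋ = 65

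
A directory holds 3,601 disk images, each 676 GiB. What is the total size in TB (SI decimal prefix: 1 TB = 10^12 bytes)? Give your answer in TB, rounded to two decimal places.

2,613.78 TB

Total = 3,601 × 676 GiB = 2,434,276 GiB
= 2,434,276 × 1,073,741,824 bytes = 2,613,783,952,359,424 bytes
1 TB = 1,000,000,000,000 bytes
2,613,783,952,359,424 / 1,000,000,000,000 = 2,613.78 TB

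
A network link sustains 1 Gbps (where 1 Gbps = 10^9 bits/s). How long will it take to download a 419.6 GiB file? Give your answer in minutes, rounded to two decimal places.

60.07 minutes

419.6 GiB = 450,542,069,350.4 bytes = 3,604,336,554,803.2 bits
1 Gbps = 1,000,000,000 bits/s
time = 3,604,336,554,803.2 / 1,000,000,000 = 3,604.337 s
3,604.337 s / 60 = 60.07 minutes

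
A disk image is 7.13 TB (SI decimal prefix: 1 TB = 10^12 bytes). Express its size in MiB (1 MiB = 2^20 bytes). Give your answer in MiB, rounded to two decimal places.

6,799,697.88 MiB

7.13 TB = 7.13 × 10^12 bytes = 7,130,000,000,000 bytes
1 MiB = 2^20 bytes = 1,048,576 bytes
7,130,000,000,000 / 1,048,576 = 6,799,697.88 MiB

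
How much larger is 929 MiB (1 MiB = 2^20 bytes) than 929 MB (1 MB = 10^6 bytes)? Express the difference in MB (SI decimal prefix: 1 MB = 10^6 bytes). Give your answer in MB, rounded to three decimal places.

45.127 MB

929 MiB = 929 × 1,048,576 = 974,127,104 bytes
929 MB = 929 × 1,000,000 = 929,000,000 bytes
difference = 45,127,104 bytes
45,127,104 / 1,000,000 = 45.127 MB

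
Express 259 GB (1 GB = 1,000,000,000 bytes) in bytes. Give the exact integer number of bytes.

259 × 1,000,000,000 = 259,000,000,000 bytes

259,000,000,000 bytes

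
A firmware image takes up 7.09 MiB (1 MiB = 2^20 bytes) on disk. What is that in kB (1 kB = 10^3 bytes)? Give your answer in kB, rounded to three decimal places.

7,434.404 kB

7.09 MiB = 7.09 × 2^20 bytes = 7,434,403.84 bytes
1 kB = 10^3 bytes = 1,000 bytes
7,434,403.84 / 1,000 = 7,434.404 kB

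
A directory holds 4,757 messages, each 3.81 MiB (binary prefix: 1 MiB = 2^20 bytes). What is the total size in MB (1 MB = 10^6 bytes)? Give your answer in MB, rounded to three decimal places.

Total = 4,757 × 3.81 MiB = 18124.17 MiB
= 18124.17 × 1,048,576 bytes = 19,004,569,681.92 bytes
1 MB = 1,000,000 bytes
19,004,569,681.92 / 1,000,000 = 19,004.570 MB

19,004.570 MB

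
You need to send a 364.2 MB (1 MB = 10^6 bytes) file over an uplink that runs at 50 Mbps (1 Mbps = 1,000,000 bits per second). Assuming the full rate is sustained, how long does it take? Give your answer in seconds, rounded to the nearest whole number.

58 seconds

364.2 MB = 364,200,000 bytes = 2,913,600,000 bits
50 Mbps = 50,000,000 bits/s
time = 2,913,600,000 / 50,000,000 = 58 s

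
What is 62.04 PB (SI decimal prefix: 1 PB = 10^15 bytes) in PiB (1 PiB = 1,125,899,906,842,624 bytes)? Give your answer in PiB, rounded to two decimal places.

62.04 PB × 1,000,000,000,000,000 bytes/PB = 62,040,000,000,000,000 bytes
1 PiB = 2^50 bytes = 1,125,899,906,842,624 bytes
62,040,000,000,000,000 / 1,125,899,906,842,624 = 55.10 PiB

55.10 PiB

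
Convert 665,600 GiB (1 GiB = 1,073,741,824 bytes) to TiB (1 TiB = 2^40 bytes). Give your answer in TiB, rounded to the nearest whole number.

650 TiB

665,600 GiB = 665,600 × 2^30 bytes = 714,682,558,054,400 bytes
1 TiB = 1,099,511,627,776 bytes
714,682,558,054,400 / 1,099,511,627,776 = 650 TiB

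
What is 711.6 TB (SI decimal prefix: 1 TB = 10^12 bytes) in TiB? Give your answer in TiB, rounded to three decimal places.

647.196 TiB

711.6 TB × 1,000,000,000,000 bytes/TB = 711,600,000,000,000 bytes
1 TiB = 1,099,511,627,776 bytes
711,600,000,000,000 / 1,099,511,627,776 = 647.196 TiB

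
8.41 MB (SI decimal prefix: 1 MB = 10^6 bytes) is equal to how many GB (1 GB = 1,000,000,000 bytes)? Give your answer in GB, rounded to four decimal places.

0.0084 GB

8.41 MB × 1,000,000 bytes/MB = 8,410,000 bytes
1 GB = 1,000,000,000 bytes
8,410,000 / 1,000,000,000 = 0.0084 GB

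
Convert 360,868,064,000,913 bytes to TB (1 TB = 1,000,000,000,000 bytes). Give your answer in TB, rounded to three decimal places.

360,868,064,000,913 bytes given.
1 TB = 1,000,000,000,000 bytes
360,868,064,000,913 / 1,000,000,000,000 = 360.868 TB

360.868 TB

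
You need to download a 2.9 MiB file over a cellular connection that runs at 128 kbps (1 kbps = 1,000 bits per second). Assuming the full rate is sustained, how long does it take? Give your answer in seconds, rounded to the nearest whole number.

190 seconds

2.9 MiB = 3,040,870.4 bytes = 24,326,963.2 bits
128 kbps = 128,000 bits/s
time = 24,326,963.2 / 128,000 = 190 s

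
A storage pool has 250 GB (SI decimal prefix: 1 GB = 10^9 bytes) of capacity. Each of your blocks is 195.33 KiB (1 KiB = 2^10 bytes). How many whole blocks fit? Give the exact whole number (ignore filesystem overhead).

Capacity: 250 GB = 250,000,000,000 bytes
Per item: 195.33 KiB = 200,017.92 bytes
⌊250,000,000,000 / 200,017.92⌋ = 1,249,888

1,249,888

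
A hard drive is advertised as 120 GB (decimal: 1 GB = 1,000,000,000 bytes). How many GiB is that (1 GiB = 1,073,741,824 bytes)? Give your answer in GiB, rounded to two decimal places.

111.76 GiB

120 GB = 120 × 10^9 bytes = 120,000,000,000 bytes
1 GiB = 1,073,741,824 bytes
120,000,000,000 / 1,073,741,824 = 111.76 GiB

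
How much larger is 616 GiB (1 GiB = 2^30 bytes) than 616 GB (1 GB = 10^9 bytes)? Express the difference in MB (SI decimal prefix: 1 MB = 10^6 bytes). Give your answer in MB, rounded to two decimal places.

616 GiB = 616 × 1,073,741,824 = 661,424,963,584 bytes
616 GB = 616 × 1,000,000,000 = 616,000,000,000 bytes
difference = 45,424,963,584 bytes
45,424,963,584 / 1,000,000 = 45,424.96 MB

45,424.96 MB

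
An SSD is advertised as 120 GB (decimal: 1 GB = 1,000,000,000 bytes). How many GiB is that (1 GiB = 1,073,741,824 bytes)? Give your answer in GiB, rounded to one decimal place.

120 GB = 120 × 10^9 bytes = 120,000,000,000 bytes
1 GiB = 1,073,741,824 bytes
120,000,000,000 / 1,073,741,824 = 111.8 GiB

111.8 GiB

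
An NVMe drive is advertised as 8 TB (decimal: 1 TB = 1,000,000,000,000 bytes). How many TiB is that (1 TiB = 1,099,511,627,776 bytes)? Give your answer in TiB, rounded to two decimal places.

7.28 TiB

8 TB = 8 × 10^12 bytes = 8,000,000,000,000 bytes
1 TiB = 2^40 bytes = 1,099,511,627,776 bytes
8,000,000,000,000 / 1,099,511,627,776 = 7.28 TiB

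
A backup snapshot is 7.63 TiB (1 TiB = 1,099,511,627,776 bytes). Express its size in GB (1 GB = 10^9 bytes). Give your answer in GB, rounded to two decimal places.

8,389.27 GB

7.63 TiB = 7.63 × 2^40 bytes = 8,389,273,719,930.88 bytes
1 GB = 1,000,000,000 bytes
8,389,273,719,930.88 / 1,000,000,000 = 8,389.27 GB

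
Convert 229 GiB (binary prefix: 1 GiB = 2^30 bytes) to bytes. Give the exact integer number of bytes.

229 × 1,073,741,824 = 245,886,877,696 bytes  (1 GiB = 2^30 bytes)

245,886,877,696 bytes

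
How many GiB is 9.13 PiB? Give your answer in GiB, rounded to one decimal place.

9.13 PiB × 1,125,899,906,842,624 bytes/PiB = 10,279,466,149,473,157.12 bytes
1 GiB = 2^30 bytes = 1,073,741,824 bytes
10,279,466,149,473,157.12 / 1,073,741,824 = 9,573,498.9 GiB

9,573,498.9 GiB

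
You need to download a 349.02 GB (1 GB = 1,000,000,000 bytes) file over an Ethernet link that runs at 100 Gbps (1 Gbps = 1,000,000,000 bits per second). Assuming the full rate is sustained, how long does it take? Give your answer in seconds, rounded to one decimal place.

349.02 GB = 349,020,000,000 bytes = 2,792,160,000,000 bits
100 Gbps = 100,000,000,000 bits/s
time = 2,792,160,000,000 / 100,000,000,000 = 27.9 s

27.9 seconds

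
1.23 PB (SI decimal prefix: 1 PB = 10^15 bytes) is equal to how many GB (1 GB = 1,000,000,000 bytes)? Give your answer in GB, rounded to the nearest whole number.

1,230,000 GB

1.23 PB × 1,000,000,000,000,000 bytes/PB = 1,230,000,000,000,000 bytes
1 GB = 1,000,000,000 bytes
1,230,000,000,000,000 / 1,000,000,000 = 1,230,000 GB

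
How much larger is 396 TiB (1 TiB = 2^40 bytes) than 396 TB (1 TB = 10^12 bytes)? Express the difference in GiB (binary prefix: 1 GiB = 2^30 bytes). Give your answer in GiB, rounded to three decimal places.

36,700.260 GiB

396 TiB = 396 × 1,099,511,627,776 = 435,406,604,599,296 bytes
396 TB = 396 × 1,000,000,000,000 = 396,000,000,000,000 bytes
difference = 39,406,604,599,296 bytes
39,406,604,599,296 / 1,073,741,824 = 36,700.260 GiB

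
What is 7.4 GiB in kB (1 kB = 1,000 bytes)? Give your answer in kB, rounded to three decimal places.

7.4 GiB = 7.4 × 2^30 bytes = 7,945,689,497.6 bytes
1 kB = 10^3 bytes = 1,000 bytes
7,945,689,497.6 / 1,000 = 7,945,689.498 kB

7,945,689.498 kB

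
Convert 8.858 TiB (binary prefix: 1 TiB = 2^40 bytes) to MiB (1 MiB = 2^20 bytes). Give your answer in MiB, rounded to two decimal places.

9,288,286.21 MiB

8.858 TiB = 8.858 × 2^40 bytes = 9,739,473,998,839.808 bytes
1 MiB = 1,048,576 bytes
9,739,473,998,839.808 / 1,048,576 = 9,288,286.21 MiB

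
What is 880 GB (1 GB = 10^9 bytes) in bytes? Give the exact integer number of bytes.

880 × 1,000,000,000 = 880,000,000,000 bytes  (1 GB = 10^9 bytes)

880,000,000,000 bytes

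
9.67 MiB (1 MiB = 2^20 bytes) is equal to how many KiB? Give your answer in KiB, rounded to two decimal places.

9,902.08 KiB

9.67 MiB = 9.67 × 2^20 bytes = 10,139,729.92 bytes
1 KiB = 2^10 bytes = 1,024 bytes
10,139,729.92 / 1,024 = 9,902.08 KiB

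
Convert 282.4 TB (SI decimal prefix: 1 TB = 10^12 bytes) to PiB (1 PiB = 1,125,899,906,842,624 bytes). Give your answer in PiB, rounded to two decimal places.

282.4 TB × 1,000,000,000,000 bytes/TB = 282,400,000,000,000 bytes
1 PiB = 1,125,899,906,842,624 bytes
282,400,000,000,000 / 1,125,899,906,842,624 = 0.25 PiB

0.25 PiB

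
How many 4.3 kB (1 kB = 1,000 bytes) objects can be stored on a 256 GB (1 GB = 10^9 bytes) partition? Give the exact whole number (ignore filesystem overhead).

59,534,883

Capacity: 256 GB = 256,000,000,000 bytes
Per item: 4.3 kB = 4,300 bytes
⌊256,000,000,000 / 4,300⌋ = 59,534,883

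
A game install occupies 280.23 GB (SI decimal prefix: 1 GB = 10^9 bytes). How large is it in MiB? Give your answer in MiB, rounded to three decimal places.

267,248.154 MiB

280.23 GB × 1,000,000,000 bytes/GB = 280,230,000,000 bytes
1 MiB = 1,048,576 bytes
280,230,000,000 / 1,048,576 = 267,248.154 MiB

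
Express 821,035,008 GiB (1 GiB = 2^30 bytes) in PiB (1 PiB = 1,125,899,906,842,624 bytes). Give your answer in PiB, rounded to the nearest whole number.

783 PiB

821,035,008 GiB × 1,073,741,824 bytes/GiB = 881,579,627,057,774,592 bytes
1 PiB = 2^50 bytes = 1,125,899,906,842,624 bytes
881,579,627,057,774,592 / 1,125,899,906,842,624 = 783 PiB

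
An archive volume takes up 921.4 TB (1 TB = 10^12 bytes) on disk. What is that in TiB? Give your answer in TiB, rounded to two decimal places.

838.01 TiB

921.4 TB = 921.4 × 10^12 bytes = 921,400,000,000,000 bytes
1 TiB = 2^40 bytes = 1,099,511,627,776 bytes
921,400,000,000,000 / 1,099,511,627,776 = 838.01 TiB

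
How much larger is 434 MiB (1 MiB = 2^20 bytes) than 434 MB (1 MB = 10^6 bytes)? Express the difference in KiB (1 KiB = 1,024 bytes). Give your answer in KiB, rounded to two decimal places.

434 MiB = 434 × 1,048,576 = 455,081,984 bytes
434 MB = 434 × 1,000,000 = 434,000,000 bytes
difference = 21,081,984 bytes
21,081,984 / 1,024 = 20,587.88 KiB

20,587.88 KiB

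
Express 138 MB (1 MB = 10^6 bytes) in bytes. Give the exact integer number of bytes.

138,000,000 bytes

138 × 1,000,000 = 138,000,000 bytes  (1 MB = 10^6 bytes)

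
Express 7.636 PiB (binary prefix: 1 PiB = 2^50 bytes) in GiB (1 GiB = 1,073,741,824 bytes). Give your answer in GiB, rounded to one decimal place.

7.636 PiB × 1,125,899,906,842,624 bytes/PiB = 8,597,371,688,650,276.864 bytes
1 GiB = 2^30 bytes = 1,073,741,824 bytes
8,597,371,688,650,276.864 / 1,073,741,824 = 8,006,926.3 GiB

8,006,926.3 GiB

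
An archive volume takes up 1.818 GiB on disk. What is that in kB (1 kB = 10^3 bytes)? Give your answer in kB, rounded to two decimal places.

1.818 GiB = 1.818 × 2^30 bytes = 1,952,062,636.032 bytes
1 kB = 10^3 bytes = 1,000 bytes
1,952,062,636.032 / 1,000 = 1,952,062.64 kB

1,952,062.64 kB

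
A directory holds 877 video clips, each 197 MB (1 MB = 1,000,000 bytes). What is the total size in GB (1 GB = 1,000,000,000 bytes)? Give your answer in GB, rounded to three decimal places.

172.769 GB

Total = 877 × 197 MB = 172,769 MB
= 172,769 × 1,000,000 bytes = 172,769,000,000 bytes
1 GB = 1,000,000,000 bytes
172,769,000,000 / 1,000,000,000 = 172.769 GB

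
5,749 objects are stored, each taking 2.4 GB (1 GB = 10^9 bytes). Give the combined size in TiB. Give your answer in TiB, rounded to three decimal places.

12.549 TiB

Total = 5,749 × 2.4 GB = 13797.6 GB
= 13797.6 × 1,000,000,000 bytes = 13,797,600,000,000 bytes
1 TiB = 1,099,511,627,776 bytes
13,797,600,000,000 / 1,099,511,627,776 = 12.549 TiB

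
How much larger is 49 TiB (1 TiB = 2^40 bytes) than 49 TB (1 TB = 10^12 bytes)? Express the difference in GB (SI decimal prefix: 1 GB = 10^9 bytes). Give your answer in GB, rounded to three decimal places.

4,876.070 GB

49 TiB = 49 × 1,099,511,627,776 = 53,876,069,761,024 bytes
49 TB = 49 × 1,000,000,000,000 = 49,000,000,000,000 bytes
difference = 4,876,069,761,024 bytes
4,876,069,761,024 / 1,000,000,000 = 4,876.070 GB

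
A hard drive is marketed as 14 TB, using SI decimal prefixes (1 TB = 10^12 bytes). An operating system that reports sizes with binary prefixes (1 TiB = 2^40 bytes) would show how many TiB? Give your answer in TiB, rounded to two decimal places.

12.73 TiB

14 TB × 1,000,000,000,000 bytes/TB = 14,000,000,000,000 bytes
1 TiB = 2^40 bytes = 1,099,511,627,776 bytes
14,000,000,000,000 / 1,099,511,627,776 = 12.73 TiB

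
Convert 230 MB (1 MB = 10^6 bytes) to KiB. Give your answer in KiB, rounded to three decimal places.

230 MB × 1,000,000 bytes/MB = 230,000,000 bytes
1 KiB = 2^10 bytes = 1,024 bytes
230,000,000 / 1,024 = 224,609.375 KiB

224,609.375 KiB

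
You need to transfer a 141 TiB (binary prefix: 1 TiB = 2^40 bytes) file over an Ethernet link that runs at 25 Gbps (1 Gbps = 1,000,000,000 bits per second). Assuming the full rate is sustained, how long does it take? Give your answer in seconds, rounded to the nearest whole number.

141 TiB = 155,031,139,516,416 bytes = 1,240,249,116,131,328 bits
25 Gbps = 25,000,000,000 bits/s
time = 1,240,249,116,131,328 / 25,000,000,000 = 49,610 s

49,610 seconds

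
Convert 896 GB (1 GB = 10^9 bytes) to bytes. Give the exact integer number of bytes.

896,000,000,000 bytes

896 × 1,000,000,000 = 896,000,000,000 bytes  (1 GB = 10^9 bytes)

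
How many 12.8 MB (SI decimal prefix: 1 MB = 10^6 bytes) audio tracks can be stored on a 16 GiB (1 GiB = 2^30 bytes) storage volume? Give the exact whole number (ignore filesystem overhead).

1,342

Capacity: 16 GiB = 17,179,869,184 bytes
Per item: 12.8 MB = 12,800,000 bytes
⌊17,179,869,184 / 12,800,000⌋ = 1,342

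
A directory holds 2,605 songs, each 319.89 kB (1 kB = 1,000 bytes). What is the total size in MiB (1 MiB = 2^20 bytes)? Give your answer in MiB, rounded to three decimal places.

Total = 2,605 × 319.89 kB = 833313.45 kB
= 833313.45 × 1,000 bytes = 833,313,450 bytes
1 MiB = 1,048,576 bytes
833,313,450 / 1,048,576 = 794.710 MiB

794.710 MiB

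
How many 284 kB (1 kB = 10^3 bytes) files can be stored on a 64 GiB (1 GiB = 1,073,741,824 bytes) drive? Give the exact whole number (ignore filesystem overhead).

241,969

Capacity: 64 GiB = 68,719,476,736 bytes
Per item: 284 kB = 284,000 bytes
⌊68,719,476,736 / 284,000⌋ = 241,969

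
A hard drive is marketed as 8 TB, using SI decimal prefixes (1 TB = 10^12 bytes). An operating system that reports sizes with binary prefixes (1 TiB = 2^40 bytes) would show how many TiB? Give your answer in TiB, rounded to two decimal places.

8 TB = 8 × 10^12 bytes = 8,000,000,000,000 bytes
1 TiB = 2^40 bytes = 1,099,511,627,776 bytes
8,000,000,000,000 / 1,099,511,627,776 = 7.28 TiB

7.28 TiB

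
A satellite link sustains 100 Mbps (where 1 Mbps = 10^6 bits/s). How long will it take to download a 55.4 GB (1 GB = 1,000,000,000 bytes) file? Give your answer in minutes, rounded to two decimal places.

55.4 GB = 55,400,000,000 bytes = 443,200,000,000 bits
100 Mbps = 100,000,000 bits/s
time = 443,200,000,000 / 100,000,000 = 4,432.000 s
4,432.000 s / 60 = 73.87 minutes

73.87 minutes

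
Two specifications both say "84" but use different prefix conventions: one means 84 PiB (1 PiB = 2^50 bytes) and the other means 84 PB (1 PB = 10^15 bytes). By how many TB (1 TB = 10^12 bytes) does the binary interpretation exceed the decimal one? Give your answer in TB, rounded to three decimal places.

84 PiB = 84 × 1,125,899,906,842,624 = 94,575,592,174,780,416 bytes
84 PB = 84 × 1,000,000,000,000,000 = 84,000,000,000,000,000 bytes
difference = 10,575,592,174,780,416 bytes
10,575,592,174,780,416 / 1,000,000,000,000 = 10,575.592 TB

10,575.592 TB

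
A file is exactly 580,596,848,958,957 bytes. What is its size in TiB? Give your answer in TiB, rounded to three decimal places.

528.050 TiB

580,596,848,958,957 bytes given.
1 TiB = 2^40 bytes = 1,099,511,627,776 bytes
580,596,848,958,957 / 1,099,511,627,776 = 528.050 TiB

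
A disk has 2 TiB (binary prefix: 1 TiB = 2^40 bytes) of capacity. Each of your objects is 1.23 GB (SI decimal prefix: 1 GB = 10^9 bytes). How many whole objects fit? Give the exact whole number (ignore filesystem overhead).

1,787

Capacity: 2 TiB = 2,199,023,255,552 bytes
Per item: 1.23 GB = 1,230,000,000 bytes
⌊2,199,023,255,552 / 1,230,000,000⌋ = 1,787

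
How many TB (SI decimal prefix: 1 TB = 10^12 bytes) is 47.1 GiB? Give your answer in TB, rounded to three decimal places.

0.051 TB

47.1 GiB = 47.1 × 2^30 bytes = 50,573,239,910.4 bytes
1 TB = 1,000,000,000,000 bytes
50,573,239,910.4 / 1,000,000,000,000 = 0.051 TB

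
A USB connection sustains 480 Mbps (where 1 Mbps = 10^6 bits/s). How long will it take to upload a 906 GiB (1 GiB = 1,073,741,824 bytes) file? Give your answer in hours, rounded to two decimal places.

906 GiB = 972,810,092,544 bytes = 7,782,480,740,352 bits
480 Mbps = 480,000,000 bits/s
time = 7,782,480,740,352 / 480,000,000 = 16,213.5015 s
16,213.5015 s / 3600 = 4.50 hours

4.50 hours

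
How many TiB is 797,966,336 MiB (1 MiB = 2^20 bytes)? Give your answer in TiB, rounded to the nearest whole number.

761 TiB

797,966,336 MiB = 797,966,336 × 2^20 bytes = 836,728,348,737,536 bytes
1 TiB = 2^40 bytes = 1,099,511,627,776 bytes
836,728,348,737,536 / 1,099,511,627,776 = 761 TiB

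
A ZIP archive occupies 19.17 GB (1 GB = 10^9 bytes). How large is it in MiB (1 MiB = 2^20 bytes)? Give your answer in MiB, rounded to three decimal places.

18,281.937 MiB

19.17 GB = 19.17 × 10^9 bytes = 19,170,000,000 bytes
1 MiB = 2^20 bytes = 1,048,576 bytes
19,170,000,000 / 1,048,576 = 18,281.937 MiB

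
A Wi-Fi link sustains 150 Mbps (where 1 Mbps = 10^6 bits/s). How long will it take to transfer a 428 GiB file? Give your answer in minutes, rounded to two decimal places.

408.50 minutes

428 GiB = 459,561,500,672 bytes = 3,676,492,005,376 bits
150 Mbps = 150,000,000 bits/s
time = 3,676,492,005,376 / 150,000,000 = 24,509.947 s
24,509.947 s / 60 = 408.50 minutes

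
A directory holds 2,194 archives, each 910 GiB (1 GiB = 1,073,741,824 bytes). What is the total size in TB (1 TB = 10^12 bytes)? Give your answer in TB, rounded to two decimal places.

2,143.77 TB

Total = 2,194 × 910 GiB = 1,996,540 GiB
= 1,996,540 × 1,073,741,824 bytes = 2,143,768,501,288,960 bytes
1 TB = 1,000,000,000,000 bytes
2,143,768,501,288,960 / 1,000,000,000,000 = 2,143.77 TB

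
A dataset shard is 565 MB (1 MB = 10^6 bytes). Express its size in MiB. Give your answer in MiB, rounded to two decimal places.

538.83 MiB

565 MB = 565 × 10^6 bytes = 565,000,000 bytes
1 MiB = 1,048,576 bytes
565,000,000 / 1,048,576 = 538.83 MiB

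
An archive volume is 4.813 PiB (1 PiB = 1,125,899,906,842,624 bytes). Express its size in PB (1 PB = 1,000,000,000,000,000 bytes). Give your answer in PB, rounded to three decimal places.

5.419 PB

4.813 PiB × 1,125,899,906,842,624 bytes/PiB = 5,418,956,251,633,549.312 bytes
1 PB = 10^15 bytes = 1,000,000,000,000,000 bytes
5,418,956,251,633,549.312 / 1,000,000,000,000,000 = 5.419 PB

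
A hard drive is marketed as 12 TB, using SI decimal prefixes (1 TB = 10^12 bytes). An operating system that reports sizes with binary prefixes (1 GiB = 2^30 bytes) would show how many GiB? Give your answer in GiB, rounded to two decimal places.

12 TB × 1,000,000,000,000 bytes/TB = 12,000,000,000,000 bytes
1 GiB = 2^30 bytes = 1,073,741,824 bytes
12,000,000,000,000 / 1,073,741,824 = 11,175.87 GiB

11,175.87 GiB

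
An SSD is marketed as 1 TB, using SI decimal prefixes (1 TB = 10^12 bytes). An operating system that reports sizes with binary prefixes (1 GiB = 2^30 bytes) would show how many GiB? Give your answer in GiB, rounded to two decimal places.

931.32 GiB

1 TB × 1,000,000,000,000 bytes/TB = 1,000,000,000,000 bytes
1 GiB = 1,073,741,824 bytes
1,000,000,000,000 / 1,073,741,824 = 931.32 GiB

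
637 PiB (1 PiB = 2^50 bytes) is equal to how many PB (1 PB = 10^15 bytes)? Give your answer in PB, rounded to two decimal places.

637 PiB = 637 × 2^50 bytes = 717,198,240,658,751,488 bytes
1 PB = 1,000,000,000,000,000 bytes
717,198,240,658,751,488 / 1,000,000,000,000,000 = 717.20 PB

717.20 PB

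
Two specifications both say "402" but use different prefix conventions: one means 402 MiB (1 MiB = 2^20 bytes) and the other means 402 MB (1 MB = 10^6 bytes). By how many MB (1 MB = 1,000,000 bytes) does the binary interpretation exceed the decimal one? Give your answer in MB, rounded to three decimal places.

402 MiB = 402 × 1,048,576 = 421,527,552 bytes
402 MB = 402 × 1,000,000 = 402,000,000 bytes
difference = 19,527,552 bytes
19,527,552 / 1,000,000 = 19.528 MB

19.528 MB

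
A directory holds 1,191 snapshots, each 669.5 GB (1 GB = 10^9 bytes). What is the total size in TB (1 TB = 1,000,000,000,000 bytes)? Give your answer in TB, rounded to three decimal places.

797.375 TB

Total = 1,191 × 669.5 GB = 797374.5 GB
= 797374.5 × 1,000,000,000 bytes = 797,374,500,000,000 bytes
1 TB = 1,000,000,000,000 bytes
797,374,500,000,000 / 1,000,000,000,000 = 797.375 TB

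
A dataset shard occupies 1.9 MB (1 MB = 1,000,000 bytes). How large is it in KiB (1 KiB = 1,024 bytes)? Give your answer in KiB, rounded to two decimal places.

1.9 MB = 1.9 × 10^6 bytes = 1,900,000 bytes
1 KiB = 1,024 bytes
1,900,000 / 1,024 = 1,855.47 KiB

1,855.47 KiB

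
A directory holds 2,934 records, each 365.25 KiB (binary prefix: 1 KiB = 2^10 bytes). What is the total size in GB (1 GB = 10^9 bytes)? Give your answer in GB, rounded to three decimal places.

1.097 GB

Total = 2,934 × 365.25 KiB = 1071643.5 KiB
= 1071643.5 × 1,024 bytes = 1,097,362,944 bytes
1 GB = 1,000,000,000 bytes
1,097,362,944 / 1,000,000,000 = 1.097 GB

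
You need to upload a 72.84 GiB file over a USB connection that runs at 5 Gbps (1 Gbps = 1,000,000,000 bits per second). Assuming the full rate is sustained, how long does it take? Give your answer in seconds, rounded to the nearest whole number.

125 seconds

72.84 GiB = 78,211,354,460.16 bytes = 625,690,835,681.28 bits
5 Gbps = 5,000,000,000 bits/s
time = 625,690,835,681.28 / 5,000,000,000 = 125 s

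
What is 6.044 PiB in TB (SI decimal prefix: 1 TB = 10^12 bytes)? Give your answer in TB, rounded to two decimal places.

6,804.94 TB

6.044 PiB = 6.044 × 2^50 bytes = 6,804,939,036,956,819.456 bytes
1 TB = 1,000,000,000,000 bytes
6,804,939,036,956,819.456 / 1,000,000,000,000 = 6,804.94 TB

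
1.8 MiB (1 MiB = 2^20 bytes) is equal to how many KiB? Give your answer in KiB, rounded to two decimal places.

1.8 MiB = 1.8 × 2^20 bytes = 1,887,436.8 bytes
1 KiB = 2^10 bytes = 1,024 bytes
1,887,436.8 / 1,024 = 1,843.20 KiB

1,843.20 KiB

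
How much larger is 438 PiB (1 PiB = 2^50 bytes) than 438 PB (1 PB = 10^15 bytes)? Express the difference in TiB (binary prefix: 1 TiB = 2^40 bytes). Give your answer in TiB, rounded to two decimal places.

438 PiB = 438 × 1,125,899,906,842,624 = 493,144,159,197,069,312 bytes
438 PB = 438 × 1,000,000,000,000,000 = 438,000,000,000,000,000 bytes
difference = 55,144,159,197,069,312 bytes
55,144,159,197,069,312 / 1,099,511,627,776 = 50,153.32 TiB

50,153.32 TiB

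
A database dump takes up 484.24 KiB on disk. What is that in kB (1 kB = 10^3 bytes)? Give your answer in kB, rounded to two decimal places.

495.86 kB

484.24 KiB = 484.24 × 2^10 bytes = 495,861.76 bytes
1 kB = 10^3 bytes = 1,000 bytes
495,861.76 / 1,000 = 495.86 kB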